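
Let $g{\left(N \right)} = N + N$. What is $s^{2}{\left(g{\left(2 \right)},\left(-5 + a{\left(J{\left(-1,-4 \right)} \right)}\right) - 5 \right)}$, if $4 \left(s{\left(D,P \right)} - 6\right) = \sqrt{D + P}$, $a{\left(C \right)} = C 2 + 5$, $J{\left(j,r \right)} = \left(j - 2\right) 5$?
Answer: $\frac{\left(24 + i \sqrt{31}\right)^{2}}{16} \approx 34.063 + 16.703 i$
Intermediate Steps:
$J{\left(j,r \right)} = -10 + 5 j$ ($J{\left(j,r \right)} = \left(-2 + j\right) 5 = -10 + 5 j$)
$a{\left(C \right)} = 5 + 2 C$ ($a{\left(C \right)} = 2 C + 5 = 5 + 2 C$)
$g{\left(N \right)} = 2 N$
$s{\left(D,P \right)} = 6 + \frac{\sqrt{D + P}}{4}$
$s^{2}{\left(g{\left(2 \right)},\left(-5 + a{\left(J{\left(-1,-4 \right)} \right)}\right) - 5 \right)} = \left(6 + \frac{\sqrt{2 \cdot 2 + \left(\left(-5 + \left(5 + 2 \left(-10 + 5 \left(-1\right)\right)\right)\right) - 5\right)}}{4}\right)^{2} = \left(6 + \frac{\sqrt{4 + \left(\left(-5 + \left(5 + 2 \left(-10 - 5\right)\right)\right) - 5\right)}}{4}\right)^{2} = \left(6 + \frac{\sqrt{4 + \left(\left(-5 + \left(5 + 2 \left(-15\right)\right)\right) - 5\right)}}{4}\right)^{2} = \left(6 + \frac{\sqrt{4 + \left(\left(-5 + \left(5 - 30\right)\right) - 5\right)}}{4}\right)^{2} = \left(6 + \frac{\sqrt{4 - 35}}{4}\right)^{2} = \left(6 + \frac{\sqrt{-31}}{4}\right)^{2} = \left(6 + \frac{i \sqrt{31}}{4}\right)^{2}$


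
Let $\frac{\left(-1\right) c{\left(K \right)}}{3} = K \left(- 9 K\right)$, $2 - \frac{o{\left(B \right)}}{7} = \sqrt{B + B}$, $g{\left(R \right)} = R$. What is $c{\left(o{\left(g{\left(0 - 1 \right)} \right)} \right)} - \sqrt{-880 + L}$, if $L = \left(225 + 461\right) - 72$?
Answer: $2646 - i \sqrt{266} - 5292 i \sqrt{2} \approx 2646.0 - 7500.3 i$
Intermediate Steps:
$o{\left(B \right)} = 14 - 7 \sqrt{2} \sqrt{B}$ ($o{\left(B \right)} = 14 - 7 \sqrt{B + B} = 14 - 7 \sqrt{2 B} = 14 - 7 \sqrt{2} \sqrt{B}$)
$L = 614$ ($L = 686 - 72 = 614$)
$c{\left(K \right)} = 27 K^{2}$ ($c{\left(K \right)} = - 3 K \left(- 9 K\right) = - 3 \left(- 9 K^{2}\right) = 27 K^{2}$)
$c{\left(o{\left(g{\left(0 - 1 \right)} \right)} \right)} - \sqrt{-880 + L} = 27 \left(14 - 7 \sqrt{2} \sqrt{0 - 1}\right)^{2} - \sqrt{-880 + 614} = 27 \left(14 - 7 \sqrt{2} \sqrt{-1}\right)^{2} - \sqrt{-266} = 27 \left(14 - 7 \sqrt{2} i\right)^{2} - i \sqrt{266} = 27 \left(14 - 7 i \sqrt{2}\right)^{2} - i \sqrt{266}$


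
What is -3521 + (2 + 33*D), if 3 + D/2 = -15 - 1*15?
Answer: -5697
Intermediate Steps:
D = -66 (D = -6 + 2*(-15 - 1*15) = -6 + 2*(-15 - 15) = -6 + 2*(-30) = -6 - 60 = -66)
-3521 + (2 + 33*D) = -3521 + (2 + 33*(-66)) = -3521 + (2 - 2178) = -3521 - 2176 = -5697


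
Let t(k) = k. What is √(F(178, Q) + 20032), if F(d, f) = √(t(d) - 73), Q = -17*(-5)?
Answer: √(20032 + √105) ≈ 141.57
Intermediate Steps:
Q = 85
F(d, f) = √(-73 + d) (F(d, f) = √(d - 73) = √(-73 + d))
√(F(178, Q) + 20032) = √(√(-73 + 178) + 20032) = √(√105 + 20032) = √(20032 + √105)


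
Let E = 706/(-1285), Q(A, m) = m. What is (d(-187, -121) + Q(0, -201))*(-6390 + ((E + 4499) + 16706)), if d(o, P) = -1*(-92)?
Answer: -2074986021/1285 ≈ -1.6148e+6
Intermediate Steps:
E = -706/1285 (E = 706*(-1/1285) = -706/1285 ≈ -0.54942)
d(o, P) = 92
(d(-187, -121) + Q(0, -201))*(-6390 + ((E + 4499) + 16706)) = (92 - 201)*(-6390 + ((-706/1285 + 4499) + 16706)) = -109*(-6390 + (5780509/1285 + 16706)) = -109*(-6390 + 27247719/1285) = -109*19036569/1285 = -2074986021/1285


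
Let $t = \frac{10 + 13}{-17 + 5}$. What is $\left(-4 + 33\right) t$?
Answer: $- \frac{667}{12} \approx -55.583$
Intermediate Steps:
$t = - \frac{23}{12}$ ($t = \frac{23}{-12} = 23 \left(- \frac{1}{12}\right) = - \frac{23}{12} \approx -1.9167$)
$\left(-4 + 33\right) t = \left(-4 + 33\right) \left(- \frac{23}{12}\right) = 29 \left(- \frac{23}{12}\right) = - \frac{667}{12}$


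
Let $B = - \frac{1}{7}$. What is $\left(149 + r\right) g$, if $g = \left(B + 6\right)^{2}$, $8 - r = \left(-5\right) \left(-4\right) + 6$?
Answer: $\frac{220211}{49} \approx 4494.1$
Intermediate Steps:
$B = - \frac{1}{7}$ ($B = \left(-1\right) \frac{1}{7} = - \frac{1}{7} \approx -0.14286$)
$r = -18$ ($r = 8 - \left(\left(-5\right) \left(-4\right) + 6\right) = 8 - \left(20 + 6\right) = 8 - 26 = -18$)
$g = \frac{1681}{49}$ ($g = \left(- \frac{1}{7} + 6\right)^{2} = \left(\frac{41}{7}\right)^{2} = \frac{1681}{49} \approx 34.306$)
$\left(149 + r\right) g = \left(149 - 18\right) \frac{1681}{49} = 131 \cdot \frac{1681}{49} = \frac{220211}{49}$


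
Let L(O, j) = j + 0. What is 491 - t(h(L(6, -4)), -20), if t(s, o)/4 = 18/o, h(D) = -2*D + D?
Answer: 2473/5 ≈ 494.60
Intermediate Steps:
L(O, j) = j
h(D) = -D
t(s, o) = 72/o (t(s, o) = 4*(18/o) = 72/o)
491 - t(h(L(6, -4)), -20) = 491 - 72/(-20) = 491 - 72*(-1)/20 = 491 - 1*(-18/5) = 491 + 18/5 = 2473/5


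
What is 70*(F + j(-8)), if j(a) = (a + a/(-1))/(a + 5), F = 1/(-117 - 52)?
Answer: -70/169 ≈ -0.41420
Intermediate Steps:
F = -1/169 (F = 1/(-169) = -1/169 ≈ -0.0059172)
j(a) = 0 (j(a) = (a + a*(-1))/(5 + a) = (a - a)/(5 + a) = 0/(5 + a) = 0)
70*(F + j(-8)) = 70*(-1/169 + 0) = 70*(-1/169) = -70/169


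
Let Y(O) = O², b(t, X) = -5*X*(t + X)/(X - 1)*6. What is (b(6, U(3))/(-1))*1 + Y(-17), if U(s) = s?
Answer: 694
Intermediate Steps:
b(t, X) = -30*X*(X + t)/(-1 + X) (b(t, X) = -5*X*(X + t)/(-1 + X)*6 = -30*X*(X + t)/(-1 + X))
(b(6, U(3))/(-1))*1 + Y(-17) = ((-30*3*(3 + 6)/(-1 + 3))/(-1))*1 + (-17)² = -(-30)*3*9/2*1 + 289 = -1*(-405)*1 + 289 = 405*1 + 289 = 405 + 289 = 694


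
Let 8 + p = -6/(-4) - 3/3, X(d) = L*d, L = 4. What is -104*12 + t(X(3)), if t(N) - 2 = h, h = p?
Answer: -2507/2 ≈ -1253.5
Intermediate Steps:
X(d) = 4*d
p = -15/2 (p = -8 + (-6/(-4) - 3/3) = -8 + (-6*(-¼) - 3*⅓) = -8 + (3/2 - 1) = -8 + ½ = -15/2 ≈ -7.5000)
h = -15/2 ≈ -7.5000
t(N) = -11/2 (t(N) = 2 - 15/2 = -11/2)
-104*12 + t(X(3)) = -104*12 - 11/2 = -1248 - 11/2 = -2507/2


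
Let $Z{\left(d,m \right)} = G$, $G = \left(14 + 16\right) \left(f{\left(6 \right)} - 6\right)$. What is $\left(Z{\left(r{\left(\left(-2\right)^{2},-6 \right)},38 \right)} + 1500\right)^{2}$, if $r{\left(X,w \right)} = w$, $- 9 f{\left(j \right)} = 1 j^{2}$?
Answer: $1440000$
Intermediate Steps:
$f{\left(j \right)} = - \frac{j^{2}}{9}$ ($f{\left(j \right)} = - \frac{1 j^{2}}{9} = - \frac{j^{2}}{9}$)
$G = -300$ ($G = \left(14 + 16\right) \left(- \frac{6^{2}}{9} - 6\right) = 30 \left(\left(- \frac{1}{9}\right) 36 - 6\right) = 30 \left(-4 - 6\right) = 30 \left(-10\right) = -300$)
$Z{\left(d,m \right)} = -300$
$\left(Z{\left(r{\left(\left(-2\right)^{2},-6 \right)},38 \right)} + 1500\right)^{2} = \left(-300 + 1500\right)^{2} = 1200^{2} = 1440000$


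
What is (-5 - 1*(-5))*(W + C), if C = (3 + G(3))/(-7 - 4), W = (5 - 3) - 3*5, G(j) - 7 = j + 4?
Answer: 0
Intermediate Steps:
G(j) = 11 + j (G(j) = 7 + (j + 4) = 7 + (4 + j) = 11 + j)
W = -13 (W = 2 - 15 = -13)
C = -17/11 (C = (3 + (11 + 3))/(-7 - 4) = (3 + 14)/(-11) = 17*(-1/11) = -17/11 ≈ -1.5455)
(-5 - 1*(-5))*(W + C) = (-5 - 1*(-5))*(-13 - 17/11) = (-5 + 5)*(-160/11) = 0*(-160/11) = 0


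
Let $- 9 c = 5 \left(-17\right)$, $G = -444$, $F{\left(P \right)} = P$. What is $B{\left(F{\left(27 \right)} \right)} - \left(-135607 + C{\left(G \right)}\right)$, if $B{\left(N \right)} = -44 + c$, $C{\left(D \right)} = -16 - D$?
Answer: $\frac{1216300}{9} \approx 1.3514 \cdot 10^{5}$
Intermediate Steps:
$c = \frac{85}{9}$ ($c = - \frac{5 \left(-17\right)}{9} = \left(- \frac{1}{9}\right) \left(-85\right) = \frac{85}{9} \approx 9.4444$)
$B{\left(N \right)} = - \frac{311}{9}$ ($B{\left(N \right)} = -44 + \frac{85}{9} = - \frac{311}{9}$)
$B{\left(F{\left(27 \right)} \right)} - \left(-135607 + C{\left(G \right)}\right) = - \frac{311}{9} + \left(135607 - \left(-16 - -444\right)\right) = - \frac{311}{9} + \left(135607 - \left(-16 + 444\right)\right) = - \frac{311}{9} + \left(135607 - 428\right) = - \frac{311}{9} + 135179 = \frac{1216300}{9}$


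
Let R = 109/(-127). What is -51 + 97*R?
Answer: -17050/127 ≈ -134.25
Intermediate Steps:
R = -109/127 (R = 109*(-1/127) = -109/127 ≈ -0.85827)
-51 + 97*R = -51 + 97*(-109/127) = -51 - 10573/127 = -17050/127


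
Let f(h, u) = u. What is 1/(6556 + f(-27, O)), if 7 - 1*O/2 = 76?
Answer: 1/6418 ≈ 0.00015581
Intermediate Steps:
O = -138 (O = 14 - 2*76 = 14 - 152 = -138)
1/(6556 + f(-27, O)) = 1/(6556 - 138) = 1/6418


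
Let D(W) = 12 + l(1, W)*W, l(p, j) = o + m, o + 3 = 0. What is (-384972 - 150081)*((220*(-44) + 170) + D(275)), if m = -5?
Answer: 6259049994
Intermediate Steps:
o = -3 (o = -3 + 0 = -3)
l(p, j) = -8 (l(p, j) = -3 - 5 = -8)
D(W) = 12 - 8*W
(-384972 - 150081)*((220*(-44) + 170) + D(275)) = (-384972 - 150081)*((220*(-44) + 170) + (12 - 8*275)) = -535053*((-9680 + 170) + (12 - 2200)) = -535053*(-9510 - 2188) = -535053*(-11698) = 6259049994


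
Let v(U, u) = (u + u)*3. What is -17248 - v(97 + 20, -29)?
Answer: -17074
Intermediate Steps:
v(U, u) = 6*u (v(U, u) = (2*u)*3 = 6*u)
-17248 - v(97 + 20, -29) = -17248 - 6*(-29) = -17248 - 1*(-174) = -17248 + 174 = -17074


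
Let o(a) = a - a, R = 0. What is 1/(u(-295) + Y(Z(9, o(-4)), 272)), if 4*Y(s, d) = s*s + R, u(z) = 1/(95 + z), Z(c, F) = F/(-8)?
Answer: -200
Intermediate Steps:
o(a) = 0
Z(c, F) = -F/8 (Z(c, F) = F*(-1/8) = -F/8)
Y(s, d) = s**2/4 (Y(s, d) = (s*s + 0)/4 = (s**2 + 0)/4 = s**2/4)
1/(u(-295) + Y(Z(9, o(-4)), 272)) = 1/(1/(95 - 295) + (-1/8*0)**2/4) = 1/(1/(-200) + (1/4)*0**2) = 1/(-1/200 + (1/4)*0) = 1/(-1/200 + 0) = 1/(-1/200) = -200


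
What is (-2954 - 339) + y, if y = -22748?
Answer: -26041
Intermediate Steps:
(-2954 - 339) + y = (-2954 - 339) - 22748 = -3293 - 22748 = -26041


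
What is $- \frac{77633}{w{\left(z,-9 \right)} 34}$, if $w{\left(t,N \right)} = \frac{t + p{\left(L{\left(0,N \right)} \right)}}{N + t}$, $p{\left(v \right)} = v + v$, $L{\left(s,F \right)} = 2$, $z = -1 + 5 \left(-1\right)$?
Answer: $- \frac{1164495}{68} \approx -17125.0$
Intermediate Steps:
$z = -6$ ($z = -1 - 5 = -6$)
$p{\left(v \right)} = 2 v$
$w{\left(t,N \right)} = \frac{4 + t}{N + t}$ ($w{\left(t,N \right)} = \frac{t + 2 \cdot 2}{N + t} = \frac{t + 4}{N + t} = \frac{4 + t}{N + t}$)
$- \frac{77633}{w{\left(z,-9 \right)} 34} = - \frac{77633}{\frac{4 - 6}{-9 - 6} \cdot 34} = - \frac{77633}{\frac{1}{-15} \left(-2\right) 34} = - \frac{77633}{\left(- \frac{1}{15}\right) \left(-2\right) 34} = - \frac{77633}{\frac{2}{15} \cdot 34} = - \frac{77633}{\frac{68}{15}} = \left(-77633\right) \frac{15}{68} = - \frac{1164495}{68}$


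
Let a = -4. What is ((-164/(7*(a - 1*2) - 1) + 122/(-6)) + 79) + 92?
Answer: 19928/129 ≈ 154.48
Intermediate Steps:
((-164/(7*(a - 1*2) - 1) + 122/(-6)) + 79) + 92 = ((-164/(7*(-4 - 1*2) - 1) + 122/(-6)) + 79) + 92 = ((-164/(7*(-4 - 2) - 1) + 122*(-⅙)) + 79) + 92 = ((-164/(7*(-6) - 1) - 61/3) + 79) + 92 = ((-164/(-42 - 1) - 61/3) + 79) + 92 = ((-164/(-43) - 61/3) + 79) + 92 = ((-164*(-1/43) - 61/3) + 79) + 92 = ((164/43 - 61/3) + 79) + 92 = (-2131/129 + 79) + 92 = 8060/129 + 92 = 19928/129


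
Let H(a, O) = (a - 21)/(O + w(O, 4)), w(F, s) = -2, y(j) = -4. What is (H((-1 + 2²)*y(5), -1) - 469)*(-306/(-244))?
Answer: -35037/61 ≈ -574.38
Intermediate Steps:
H(a, O) = (-21 + a)/(-2 + O) (H(a, O) = (a - 21)/(O - 2) = (-21 + a)/(-2 + O))
(H((-1 + 2²)*y(5), -1) - 469)*(-306/(-244)) = ((-21 + (-1 + 2²)*(-4))/(-2 - 1) - 469)*(-306/(-244)) = ((-21 + (-1 + 4)*(-4))/(-3) - 469)*(-306*(-1/244)) = (-(-21 + 3*(-4))/3 - 469)*(153/122) = (-(-21 - 12)/3 - 469)*(153/122) = (-⅓*(-33) - 469)*(153/122) = (11 - 469)*(153/122) = -458*153/122 = -35037/61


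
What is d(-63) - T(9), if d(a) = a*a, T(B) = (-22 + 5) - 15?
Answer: 4001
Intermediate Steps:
T(B) = -32 (T(B) = -17 - 15 = -32)
d(a) = a²
d(-63) - T(9) = (-63)² - 1*(-32) = 3969 + 32 = 4001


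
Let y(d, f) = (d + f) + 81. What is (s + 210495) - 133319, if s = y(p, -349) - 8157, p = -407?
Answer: 68344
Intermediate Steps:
y(d, f) = 81 + d + f
s = -8832 (s = (81 - 407 - 349) - 8157 = -675 - 8157 = -8832)
(s + 210495) - 133319 = (-8832 + 210495) - 133319 = 201663 - 133319 = 68344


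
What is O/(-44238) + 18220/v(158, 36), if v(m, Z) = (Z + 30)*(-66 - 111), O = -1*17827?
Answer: -99626891/86131386 ≈ -1.1567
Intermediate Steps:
O = -17827
v(m, Z) = -5310 - 177*Z (v(m, Z) = (30 + Z)*(-177) = -5310 - 177*Z)
O/(-44238) + 18220/v(158, 36) = -17827/(-44238) + 18220/(-5310 - 177*36) = -17827*(-1/44238) + 18220/(-5310 - 6372) = 17827/44238 + 18220/(-11682) = 17827/44238 + 18220*(-1/11682) = 17827/44238 - 9110/5841 = -99626891/86131386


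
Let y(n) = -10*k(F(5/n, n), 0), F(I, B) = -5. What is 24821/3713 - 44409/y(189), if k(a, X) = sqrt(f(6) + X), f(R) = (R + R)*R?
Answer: 24821/3713 + 14803*sqrt(2)/40 ≈ 530.05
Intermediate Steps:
f(R) = 2*R**2 (f(R) = (2*R)*R = 2*R**2)
k(a, X) = sqrt(72 + X) (k(a, X) = sqrt(2*6**2 + X) = sqrt(2*36 + X) = sqrt(72 + X))
y(n) = -60*sqrt(2) (y(n) = -10*sqrt(72 + 0) = -60*sqrt(2))
24821/3713 - 44409/y(189) = 24821/3713 - 44409*(-sqrt(2)/120) = 24821*(1/3713) - (-14803)*sqrt(2)/40 = 24821/3713 + 14803*sqrt(2)/40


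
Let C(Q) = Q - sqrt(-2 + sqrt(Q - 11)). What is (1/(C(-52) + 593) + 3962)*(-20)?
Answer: -79240 - 20/(541 - sqrt(-2 + 3*I*sqrt(7))) ≈ -79240.0 - 0.00015521*I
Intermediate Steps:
C(Q) = Q - sqrt(-2 + sqrt(-11 + Q))
(1/(C(-52) + 593) + 3962)*(-20) = (1/((-52 - sqrt(-2 + sqrt(-11 - 52))) + 593) + 3962)*(-20) = (1/((-52 - sqrt(-2 + sqrt(-63))) + 593) + 3962)*(-20) = (1/((-52 - sqrt(-2 + 3*I*sqrt(7))) + 593) + 3962)*(-20) = (1/(541 - sqrt(-2 + 3*I*sqrt(7))) + 3962)*(-20) = (3962 + 1/(541 - sqrt(-2 + 3*I*sqrt(7))))*(-20) = -79240 - 20/(541 - sqrt(-2 + 3*I*sqrt(7)))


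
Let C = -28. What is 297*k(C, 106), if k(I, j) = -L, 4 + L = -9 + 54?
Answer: -12177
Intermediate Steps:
L = 41 (L = -4 + (-9 + 54) = -4 + 45 = 41)
k(I, j) = -41 (k(I, j) = -1*41 = -41)
297*k(C, 106) = 297*(-41) = -12177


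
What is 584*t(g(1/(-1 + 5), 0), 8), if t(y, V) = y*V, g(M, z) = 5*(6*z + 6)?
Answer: 140160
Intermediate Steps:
g(M, z) = 30 + 30*z (g(M, z) = 5*(6 + 6*z) = 30 + 30*z)
t(y, V) = V*y
584*t(g(1/(-1 + 5), 0), 8) = 584*(8*(30 + 30*0)) = 584*(8*(30 + 0)) = 584*(8*30) = 584*240 = 140160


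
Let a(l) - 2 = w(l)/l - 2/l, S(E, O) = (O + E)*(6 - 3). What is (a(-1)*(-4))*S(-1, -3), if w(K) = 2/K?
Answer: 288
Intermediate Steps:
S(E, O) = 3*E + 3*O (S(E, O) = (E + O)*3 = 3*E + 3*O)
a(l) = 2 - 2/l + 2/l² (a(l) = 2 + ((2/l)/l - 2/l) = 2 + (2/l² - 2/l) = 2 + (-2/l + 2/l²) = 2 - 2/l + 2/l²)
(a(-1)*(-4))*S(-1, -3) = ((2 - 2/(-1) + 2/(-1)²)*(-4))*(3*(-1) + 3*(-3)) = ((2 - 2*(-1) + 2*1)*(-4))*(-3 - 9) = ((2 + 2 + 2)*(-4))*(-12) = (6*(-4))*(-12) = -24*(-12) = 288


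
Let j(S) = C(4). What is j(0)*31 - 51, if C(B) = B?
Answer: 73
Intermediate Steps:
j(S) = 4
j(0)*31 - 51 = 4*31 - 51 = 124 - 51 = 73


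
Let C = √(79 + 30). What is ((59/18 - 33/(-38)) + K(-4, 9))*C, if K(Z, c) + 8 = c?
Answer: 880*√109/171 ≈ 53.728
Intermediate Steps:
K(Z, c) = -8 + c
C = √109 ≈ 10.440
((59/18 - 33/(-38)) + K(-4, 9))*C = ((59/18 - 33/(-38)) + (-8 + 9))*√109 = ((59*(1/18) - 33*(-1/38)) + 1)*√109 = ((59/18 + 33/38) + 1)*√109 = (709/171 + 1)*√109 = 880*√109/171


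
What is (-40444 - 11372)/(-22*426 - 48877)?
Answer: 51816/58249 ≈ 0.88956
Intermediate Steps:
(-40444 - 11372)/(-22*426 - 48877) = -51816/(-9372 - 48877) = -51816/(-58249) = -51816*(-1/58249) = 51816/58249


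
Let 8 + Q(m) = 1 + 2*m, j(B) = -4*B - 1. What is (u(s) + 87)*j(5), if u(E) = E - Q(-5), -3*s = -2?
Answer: -2198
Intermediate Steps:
j(B) = -1 - 4*B
s = ⅔ (s = -⅓*(-2) = ⅔ ≈ 0.66667)
Q(m) = -7 + 2*m (Q(m) = -8 + (1 + 2*m) = -7 + 2*m)
u(E) = 17 + E (u(E) = E - (-7 + 2*(-5)) = E - (-7 - 10) = E - 1*(-17) = E + 17 = 17 + E)
(u(s) + 87)*j(5) = ((17 + ⅔) + 87)*(-1 - 4*5) = (53/3 + 87)*(-1 - 20) = (314/3)*(-21) = -2198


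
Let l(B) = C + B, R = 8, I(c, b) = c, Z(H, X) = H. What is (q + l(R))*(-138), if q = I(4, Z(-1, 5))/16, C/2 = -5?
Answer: 483/2 ≈ 241.50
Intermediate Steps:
C = -10 (C = 2*(-5) = -10)
l(B) = -10 + B
q = ¼ (q = 4/16 = 4*(1/16) = ¼ ≈ 0.25000)
(q + l(R))*(-138) = (¼ + (-10 + 8))*(-138) = (¼ - 2)*(-138) = -7/4*(-138) = 483/2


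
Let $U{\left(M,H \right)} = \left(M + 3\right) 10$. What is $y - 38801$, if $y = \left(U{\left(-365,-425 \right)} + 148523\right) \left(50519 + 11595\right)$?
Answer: $9000466141$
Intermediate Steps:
$U{\left(M,H \right)} = 30 + 10 M$ ($U{\left(M,H \right)} = \left(3 + M\right) 10 = 30 + 10 M$)
$y = 9000504942$ ($y = \left(\left(30 + 10 \left(-365\right)\right) + 148523\right) \left(50519 + 11595\right) = \left(\left(30 - 3650\right) + 148523\right) 62114 = \left(-3620 + 148523\right) 62114 = 144903 \cdot 62114 = 9000504942$)
$y - 38801 = 9000504942 - 38801 = 9000466141$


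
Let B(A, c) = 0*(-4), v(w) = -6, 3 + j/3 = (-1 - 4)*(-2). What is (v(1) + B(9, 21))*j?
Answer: -126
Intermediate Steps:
j = 21 (j = -9 + 3*((-1 - 4)*(-2)) = -9 + 3*(-5*(-2)) = -9 + 3*10 = -9 + 30 = 21)
B(A, c) = 0
(v(1) + B(9, 21))*j = (-6 + 0)*21 = -6*21 = -126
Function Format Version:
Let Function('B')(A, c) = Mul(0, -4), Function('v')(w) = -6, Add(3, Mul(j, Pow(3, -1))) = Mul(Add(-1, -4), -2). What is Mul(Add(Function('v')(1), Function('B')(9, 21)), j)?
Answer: -126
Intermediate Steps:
j = 21 (j = Add(-9, Mul(3, Mul(Add(-1, -4), -2))) = Add(-9, Mul(3, Mul(-5, -2))) = Add(-9, Mul(3, 10)) = Add(-9, 30) = 21)
Function('B')(A, c) = 0
Mul(Add(Function('v')(1), Function('B')(9, 21)), j) = Mul(Add(-6, 0), 21) = Mul(-6, 21) = -126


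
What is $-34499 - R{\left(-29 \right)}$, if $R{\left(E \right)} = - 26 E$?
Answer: $-35253$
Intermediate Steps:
$-34499 - R{\left(-29 \right)} = -34499 - \left(-26\right) \left(-29\right) = -34499 - 754 = -35253$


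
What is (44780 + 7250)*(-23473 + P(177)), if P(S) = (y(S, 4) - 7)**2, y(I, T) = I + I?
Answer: 5043580080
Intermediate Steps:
y(I, T) = 2*I
P(S) = (-7 + 2*S)**2 (P(S) = (2*S - 7)**2 = (-7 + 2*S)**2)
(44780 + 7250)*(-23473 + P(177)) = (44780 + 7250)*(-23473 + (-7 + 2*177)**2) = 52030*(-23473 + (-7 + 354)**2) = 52030*(-23473 + 347**2) = 52030*(-23473 + 120409) = 52030*96936 = 5043580080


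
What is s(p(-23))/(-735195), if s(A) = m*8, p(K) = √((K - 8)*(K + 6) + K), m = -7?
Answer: 56/735195 ≈ 7.6170e-5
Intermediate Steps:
p(K) = √(K + (-8 + K)*(6 + K)) (p(K) = √((-8 + K)*(6 + K) + K) = √(K + (-8 + K)*(6 + K)))
s(A) = -56 (s(A) = -7*8 = -56)
s(p(-23))/(-735195) = -56/(-735195) = -56*(-1/735195) = 56/735195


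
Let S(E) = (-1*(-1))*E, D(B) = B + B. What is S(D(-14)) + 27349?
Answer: 27321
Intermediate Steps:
D(B) = 2*B
S(E) = E (S(E) = 1*E = E)
S(D(-14)) + 27349 = 2*(-14) + 27349 = -28 + 27349 = 27321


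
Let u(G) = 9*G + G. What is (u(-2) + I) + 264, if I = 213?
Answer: 457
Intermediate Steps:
u(G) = 10*G
(u(-2) + I) + 264 = (10*(-2) + 213) + 264 = (-20 + 213) + 264 = 193 + 264 = 457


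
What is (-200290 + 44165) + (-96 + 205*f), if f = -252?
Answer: -207881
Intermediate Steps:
(-200290 + 44165) + (-96 + 205*f) = (-200290 + 44165) + (-96 + 205*(-252)) = -156125 + (-96 - 51660) = -156125 - 51756 = -207881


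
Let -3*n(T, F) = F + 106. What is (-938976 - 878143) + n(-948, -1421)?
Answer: -5450042/3 ≈ -1.8167e+6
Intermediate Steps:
n(T, F) = -106/3 - F/3 (n(T, F) = -(F + 106)/3 = -(106 + F)/3 = -106/3 - F/3)
(-938976 - 878143) + n(-948, -1421) = (-938976 - 878143) + (-106/3 - 1/3*(-1421)) = -1817119 + (-106/3 + 1421/3) = -1817119 + 1315/3 = -5450042/3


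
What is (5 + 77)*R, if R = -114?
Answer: -9348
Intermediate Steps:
(5 + 77)*R = (5 + 77)*(-114) = 82*(-114) = -9348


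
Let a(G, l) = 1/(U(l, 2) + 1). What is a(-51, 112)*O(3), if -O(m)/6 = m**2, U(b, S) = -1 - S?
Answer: 27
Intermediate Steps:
O(m) = -6*m**2
a(G, l) = -1/2 (a(G, l) = 1/((-1 - 1*2) + 1) = 1/((-1 - 2) + 1) = 1/(-3 + 1) = 1/(-2) = -1/2)
a(-51, 112)*O(3) = -(-3)*3**2 = -(-3)*9 = -1/2*(-54) = 27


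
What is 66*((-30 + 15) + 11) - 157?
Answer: -421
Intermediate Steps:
66*((-30 + 15) + 11) - 157 = 66*(-15 + 11) - 157 = 66*(-4) - 157 = -264 - 157 = -421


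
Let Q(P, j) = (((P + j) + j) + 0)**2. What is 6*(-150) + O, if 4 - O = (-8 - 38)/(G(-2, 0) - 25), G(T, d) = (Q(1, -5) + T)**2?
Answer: -2784745/3108 ≈ -895.99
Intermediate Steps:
Q(P, j) = (P + 2*j)**2 (Q(P, j) = ((P + 2*j) + 0)**2 = (P + 2*j)**2)
G(T, d) = (81 + T)**2 (G(T, d) = ((1 + 2*(-5))**2 + T)**2 = ((1 - 10)**2 + T)**2 = ((-9)**2 + T)**2 = (81 + T)**2)
O = 12455/3108 (O = 4 - (-8 - 38)/((81 - 2)**2 - 25) = 4 - (-46)/(79**2 - 25) = 4 - (-46)/(6241 - 25) = 4 - (-46)/6216 = 4 - 1*(-23/3108) = 4 + 23/3108 = 12455/3108 ≈ 4.0074)
6*(-150) + O = 6*(-150) + 12455/3108 = -900 + 12455/3108 = -2784745/3108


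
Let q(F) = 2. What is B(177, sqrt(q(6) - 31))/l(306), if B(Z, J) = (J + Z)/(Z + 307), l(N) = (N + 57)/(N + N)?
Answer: 9027/14641 + 51*I*sqrt(29)/14641 ≈ 0.61656 + 0.018759*I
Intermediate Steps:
l(N) = (57 + N)/(2*N) (l(N) = (57 + N)/((2*N)) = (57 + N)*(1/(2*N)) = (57 + N)/(2*N))
B(Z, J) = (J + Z)/(307 + Z)
B(177, sqrt(q(6) - 31))/l(306) = ((sqrt(2 - 31) + 177)/(307 + 177))/(((1/2)*(57 + 306)/306)) = ((sqrt(-29) + 177)/484)/(((1/2)*(1/306)*363)) = ((I*sqrt(29) + 177)/484)/(121/204) = ((177 + I*sqrt(29))/484)*(204/121) = (177/484 + I*sqrt(29)/484)*(204/121) = 9027/14641 + 51*I*sqrt(29)/14641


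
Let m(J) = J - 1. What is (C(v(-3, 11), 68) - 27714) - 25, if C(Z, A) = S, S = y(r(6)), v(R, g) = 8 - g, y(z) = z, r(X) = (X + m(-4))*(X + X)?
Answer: -27727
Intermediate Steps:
m(J) = -1 + J
r(X) = 2*X*(-5 + X) (r(X) = (X + (-1 - 4))*(X + X) = (X - 5)*(2*X) = (-5 + X)*(2*X) = 2*X*(-5 + X))
S = 12 (S = 2*6*(-5 + 6) = 2*6*1 = 12)
C(Z, A) = 12
(C(v(-3, 11), 68) - 27714) - 25 = (12 - 27714) - 25 = -27702 - 25 = -27727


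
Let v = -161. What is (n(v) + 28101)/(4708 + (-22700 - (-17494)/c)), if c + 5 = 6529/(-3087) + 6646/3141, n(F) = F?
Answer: -25080145420/19291624243 ≈ -1.3001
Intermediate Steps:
c = -1795286/359121 (c = -5 + (6529/(-3087) + 6646/3141) = -5 + (6529*(-1/3087) + 6646*(1/3141)) = -5 + (-6529/3087 + 6646/3141) = -5 + 319/359121 = -1795286/359121 ≈ -4.9991)
(n(v) + 28101)/(4708 + (-22700 - (-17494)/c)) = (-161 + 28101)/(4708 + (-22700 - (-17494)/(-1795286/359121))) = 27940/(4708 + (-22700 - (-17494)*(-359121)/1795286)) = 27940/(4708 + (-22700 - 1*3141231387/897643)) = 27940/(4708 + (-22700 - 3141231387/897643)) = 27940/(4708 - 23517727487/897643) = 27940/(-19291624243/897643) = 27940*(-897643/19291624243) = -25080145420/19291624243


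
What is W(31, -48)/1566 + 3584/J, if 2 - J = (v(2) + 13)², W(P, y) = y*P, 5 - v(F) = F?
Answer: -499208/33147 ≈ -15.060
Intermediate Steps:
v(F) = 5 - F
W(P, y) = P*y
J = -254 (J = 2 - ((5 - 1*2) + 13)² = 2 - ((5 - 2) + 13)² = 2 - (3 + 13)² = 2 - 1*16² = 2 - 1*256 = 2 - 256 = -254)
W(31, -48)/1566 + 3584/J = (31*(-48))/1566 + 3584/(-254) = -1488*1/1566 + 3584*(-1/254) = -248/261 - 1792/127 = -499208/33147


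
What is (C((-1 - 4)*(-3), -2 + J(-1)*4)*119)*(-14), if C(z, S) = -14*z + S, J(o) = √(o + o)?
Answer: 353192 - 6664*I*√2 ≈ 3.5319e+5 - 9424.3*I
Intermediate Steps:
J(o) = √2*√o (J(o) = √(2*o) = √2*√o)
C(z, S) = S - 14*z
(C((-1 - 4)*(-3), -2 + J(-1)*4)*119)*(-14) = (((-2 + (√2*√(-1))*4) - 14*(-1 - 4)*(-3))*119)*(-14) = (((-2 + (√2*I)*4) - (-70)*(-3))*119)*(-14) = (((-2 + (I*√2)*4) - 14*15)*119)*(-14) = (((-2 + 4*I*√2) - 210)*119)*(-14) = ((-212 + 4*I*√2)*119)*(-14) = (-25228 + 476*I*√2)*(-14) = 353192 - 6664*I*√2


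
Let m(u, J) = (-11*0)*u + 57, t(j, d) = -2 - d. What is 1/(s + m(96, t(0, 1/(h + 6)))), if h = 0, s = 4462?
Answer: 1/4519 ≈ 0.00022129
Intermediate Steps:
m(u, J) = 57 (m(u, J) = 0*u + 57 = 0 + 57 = 57)
1/(s + m(96, t(0, 1/(h + 6)))) = 1/(4462 + 57) = 1/4519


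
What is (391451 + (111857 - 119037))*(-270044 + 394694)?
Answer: 47899380150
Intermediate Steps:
(391451 + (111857 - 119037))*(-270044 + 394694) = (391451 - 7180)*124650 = 384271*124650 = 47899380150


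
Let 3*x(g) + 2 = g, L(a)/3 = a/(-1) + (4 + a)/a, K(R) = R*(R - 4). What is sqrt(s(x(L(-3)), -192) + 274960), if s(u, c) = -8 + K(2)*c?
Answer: 2*sqrt(68930) ≈ 525.09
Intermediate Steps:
K(R) = R*(-4 + R)
L(a) = -3*a + 3*(4 + a)/a (L(a) = 3*(a/(-1) + (4 + a)/a) = 3*(a*(-1) + (4 + a)/a) = 3*(-a + (4 + a)/a) = -3*a + 3*(4 + a)/a)
x(g) = -2/3 + g/3
s(u, c) = -8 - 4*c (s(u, c) = -8 + (2*(-4 + 2))*c = -8 + (2*(-2))*c = -8 - 4*c)
sqrt(s(x(L(-3)), -192) + 274960) = sqrt((-8 - 4*(-192)) + 274960) = sqrt((-8 + 768) + 274960) = sqrt(760 + 274960) = sqrt(275720) = 2*sqrt(68930)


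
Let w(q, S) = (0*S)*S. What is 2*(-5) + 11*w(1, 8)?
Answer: -10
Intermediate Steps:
w(q, S) = 0 (w(q, S) = 0*S = 0)
2*(-5) + 11*w(1, 8) = 2*(-5) + 11*0 = -10 + 0 = -10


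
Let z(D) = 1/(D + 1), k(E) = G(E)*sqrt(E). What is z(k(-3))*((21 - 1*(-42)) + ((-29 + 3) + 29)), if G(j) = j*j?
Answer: 33/122 - 297*I*sqrt(3)/122 ≈ 0.27049 - 4.2166*I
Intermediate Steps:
G(j) = j**2
k(E) = E**(5/2) (k(E) = E**2*sqrt(E) = E**(5/2))
z(D) = 1/(1 + D)
z(k(-3))*((21 - 1*(-42)) + ((-29 + 3) + 29)) = ((21 - 1*(-42)) + ((-29 + 3) + 29))/(1 + (-3)**(5/2)) = ((21 + 42) + (-26 + 29))/(1 + 9*I*sqrt(3)) = (63 + 3)/(1 + 9*I*sqrt(3)) = 66/(1 + 9*I*sqrt(3))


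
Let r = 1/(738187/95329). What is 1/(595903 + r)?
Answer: 738187/439887943190 ≈ 1.6781e-6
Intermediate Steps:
r = 95329/738187 (r = 1/(738187*(1/95329)) = 1/(738187/95329) = 95329/738187 ≈ 0.12914)
1/(595903 + r) = 1/(595903 + 95329/738187) = 1/(439887943190/738187) = 738187/439887943190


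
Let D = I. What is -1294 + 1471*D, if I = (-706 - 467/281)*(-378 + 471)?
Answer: -27204050573/281 ≈ -9.6812e+7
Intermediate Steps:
I = -18493329/281 (I = (-706 - 467*1/281)*93 = (-706 - 467/281)*93 = -198853/281*93 = -18493329/281 ≈ -65813.)
D = -18493329/281 ≈ -65813.
-1294 + 1471*D = -1294 + 1471*(-18493329/281) = -1294 - 27203686959/281 = -27204050573/281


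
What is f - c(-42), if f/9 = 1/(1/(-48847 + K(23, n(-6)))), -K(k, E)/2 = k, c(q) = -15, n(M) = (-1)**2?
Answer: -440022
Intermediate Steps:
n(M) = 1
K(k, E) = -2*k
f = -440037 (f = 9/(1/(-48847 - 2*23)) = 9/(1/(-48847 - 46)) = 9/(1/(-48893)) = 9/(-1/48893) = 9*(-48893) = -440037)
f - c(-42) = -440037 - 1*(-15) = -440037 + 15 = -440022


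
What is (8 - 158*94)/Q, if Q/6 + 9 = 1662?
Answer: -2474/1653 ≈ -1.4967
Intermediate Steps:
Q = 9918 (Q = -54 + 6*1662 = -54 + 9972 = 9918)
(8 - 158*94)/Q = (8 - 158*94)/9918 = (8 - 14852)*(1/9918) = -14844*1/9918 = -2474/1653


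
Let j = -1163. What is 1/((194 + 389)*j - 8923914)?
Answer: -1/9601943 ≈ -1.0415e-7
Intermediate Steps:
1/((194 + 389)*j - 8923914) = 1/((194 + 389)*(-1163) - 8923914) = 1/(583*(-1163) - 8923914) = 1/(-678029 - 8923914) = 1/(-9601943) = -1/9601943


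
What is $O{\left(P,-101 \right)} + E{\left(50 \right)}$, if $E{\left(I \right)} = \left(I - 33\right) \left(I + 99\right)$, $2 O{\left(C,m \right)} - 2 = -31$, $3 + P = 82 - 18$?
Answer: $\frac{5037}{2} \approx 2518.5$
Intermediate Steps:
$P = 61$ ($P = -3 + \left(82 - 18\right) = -3 + 64 = 61$)
$O{\left(C,m \right)} = - \frac{29}{2}$ ($O{\left(C,m \right)} = 1 + \frac{1}{2} \left(-31\right) = 1 - \frac{31}{2} = - \frac{29}{2}$)
$E{\left(I \right)} = \left(-33 + I\right) \left(99 + I\right)$
$O{\left(P,-101 \right)} + E{\left(50 \right)} = - \frac{29}{2} + \left(-3267 + 50^{2} + 66 \cdot 50\right) = - \frac{29}{2} + \left(-3267 + 2500 + 3300\right) = - \frac{29}{2} + 2533 = \frac{5037}{2}$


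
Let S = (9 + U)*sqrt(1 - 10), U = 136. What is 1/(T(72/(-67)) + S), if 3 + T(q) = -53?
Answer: -56/192361 - 435*I/192361 ≈ -0.00029112 - 0.0022614*I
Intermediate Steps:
T(q) = -56 (T(q) = -3 - 53 = -56)
S = 435*I (S = (9 + 136)*sqrt(1 - 10) = 145*sqrt(-9) = 145*(3*I) = 435*I ≈ 435.0*I)
1/(T(72/(-67)) + S) = 1/(-56 + 435*I) = (-56 - 435*I)/192361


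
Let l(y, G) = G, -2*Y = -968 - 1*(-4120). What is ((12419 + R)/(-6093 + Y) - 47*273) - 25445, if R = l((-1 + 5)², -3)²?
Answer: -293551072/7669 ≈ -38278.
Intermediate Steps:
Y = -1576 (Y = -(-968 - 1*(-4120))/2 = -(-968 + 4120)/2 = -½*3152 = -1576)
R = 9 (R = (-3)² = 9)
((12419 + R)/(-6093 + Y) - 47*273) - 25445 = ((12419 + 9)/(-6093 - 1576) - 47*273) - 25445 = (12428/(-7669) - 12831) - 25445 = (12428*(-1/7669) - 12831) - 25445 = (-12428/7669 - 12831) - 25445 = -98413367/7669 - 25445 = -293551072/7669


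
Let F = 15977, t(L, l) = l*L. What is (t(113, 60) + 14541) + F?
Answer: 37298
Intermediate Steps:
t(L, l) = L*l
(t(113, 60) + 14541) + F = (113*60 + 14541) + 15977 = (6780 + 14541) + 15977 = 21321 + 15977 = 37298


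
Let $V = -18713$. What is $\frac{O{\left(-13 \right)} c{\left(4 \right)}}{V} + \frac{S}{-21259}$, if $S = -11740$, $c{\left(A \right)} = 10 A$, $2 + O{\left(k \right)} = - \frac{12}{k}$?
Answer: $\frac{2867883100}{5171655671} \approx 0.55454$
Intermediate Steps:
$O{\left(k \right)} = -2 - \frac{12}{k}$
$\frac{O{\left(-13 \right)} c{\left(4 \right)}}{V} + \frac{S}{-21259} = \frac{\left(-2 - \frac{12}{-13}\right) 10 \cdot 4}{-18713} - \frac{11740}{-21259} = \left(-2 - - \frac{12}{13}\right) 40 \left(- \frac{1}{18713}\right) - - \frac{11740}{21259} = \left(-2 + \frac{12}{13}\right) 40 \left(- \frac{1}{18713}\right) + \frac{11740}{21259} = \left(- \frac{14}{13}\right) 40 \left(- \frac{1}{18713}\right) + \frac{11740}{21259} = \left(- \frac{560}{13}\right) \left(- \frac{1}{18713}\right) + \frac{11740}{21259} = \frac{560}{243269} + \frac{11740}{21259} = \frac{2867883100}{5171655671}$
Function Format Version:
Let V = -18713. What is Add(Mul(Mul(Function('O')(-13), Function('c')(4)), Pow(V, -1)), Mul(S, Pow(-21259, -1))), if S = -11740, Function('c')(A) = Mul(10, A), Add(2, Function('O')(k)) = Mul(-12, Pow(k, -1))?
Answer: Rational(2867883100, 5171655671) ≈ 0.55454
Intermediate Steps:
Function('O')(k) = Add(-2, Mul(-12, Pow(k, -1)))
Add(Mul(Mul(Function('O')(-13), Function('c')(4)), Pow(V, -1)), Mul(S, Pow(-21259, -1))) = Add(Mul(Mul(Add(-2, Mul(-12, Pow(-13, -1))), Mul(10, 4)), Pow(-18713, -1)), Mul(-11740, Pow(-21259, -1))) = Add(Mul(Mul(Add(-2, Mul(-12, Rational(-1, 13))), 40), Rational(-1, 18713)), Mul(-11740, Rational(-1, 21259))) = Add(Mul(Mul(Add(-2, Rational(12, 13)), 40), Rational(-1, 18713)), Rational(11740, 21259)) = Add(Mul(Mul(Rational(-14, 13), 40), Rational(-1, 18713)), Rational(11740, 21259)) = Add(Mul(Rational(-560, 13), Rational(-1, 18713)), Rational(11740, 21259)) = Add(Rational(560, 243269), Rational(11740, 21259)) = Rational(2867883100, 5171655671)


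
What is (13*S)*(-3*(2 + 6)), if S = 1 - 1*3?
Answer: 624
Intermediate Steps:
S = -2 (S = 1 - 3 = -2)
(13*S)*(-3*(2 + 6)) = (13*(-2))*(-3*(2 + 6)) = -(-78)*8 = -26*(-24) = 624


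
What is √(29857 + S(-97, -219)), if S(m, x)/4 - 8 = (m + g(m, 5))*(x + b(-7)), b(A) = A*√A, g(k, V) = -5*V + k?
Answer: √(221733 + 6132*I*√7) ≈ 471.2 + 17.215*I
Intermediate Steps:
g(k, V) = k - 5*V
b(A) = A^(3/2)
S(m, x) = 32 + 4*(-25 + 2*m)*(x - 7*I*√7) (S(m, x) = 32 + 4*((m + (m - 5*5))*(x + (-7)^(3/2))) = 32 + 4*((m + (m - 25))*(x - 7*I*√7)) = 32 + 4*((m + (-25 + m))*(x - 7*I*√7)) = 32 + 4*((-25 + 2*m)*(x - 7*I*√7)) = 32 + 4*(-25 + 2*m)*(x - 7*I*√7))
√(29857 + S(-97, -219)) = √(29857 + (32 - 100*(-219) + 8*(-97)*(-219) + 700*I*√7 - 56*I*(-97)*√7)) = √(29857 + (32 + 21900 + 169944 + 700*I*√7 + 5432*I*√7)) = √(29857 + (191876 + 6132*I*√7)) = √(221733 + 6132*I*√7)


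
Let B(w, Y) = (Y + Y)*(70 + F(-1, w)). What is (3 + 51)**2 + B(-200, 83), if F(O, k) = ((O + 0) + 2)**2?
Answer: 14702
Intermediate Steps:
F(O, k) = (2 + O)**2 (F(O, k) = (O + 2)**2 = (2 + O)**2)
B(w, Y) = 142*Y (B(w, Y) = (Y + Y)*(70 + (2 - 1)**2) = (2*Y)*(70 + 1**2) = (2*Y)*(70 + 1) = (2*Y)*71 = 142*Y)
(3 + 51)**2 + B(-200, 83) = (3 + 51)**2 + 142*83 = 54**2 + 11786 = 2916 + 11786 = 14702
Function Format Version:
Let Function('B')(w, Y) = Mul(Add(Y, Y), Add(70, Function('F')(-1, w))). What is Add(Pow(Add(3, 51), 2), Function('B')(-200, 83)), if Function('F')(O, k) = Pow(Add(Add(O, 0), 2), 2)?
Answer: 14702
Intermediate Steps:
Function('F')(O, k) = Pow(Add(2, O), 2) (Function('F')(O, k) = Pow(Add(O, 2), 2) = Pow(Add(2, O), 2))
Function('B')(w, Y) = Mul(142, Y) (Function('B')(w, Y) = Mul(Add(Y, Y), Add(70, Pow(Add(2, -1), 2))) = Mul(Mul(2, Y), Add(70, Pow(1, 2))) = Mul(Mul(2, Y), Add(70, 1)) = Mul(Mul(2, Y), 71) = Mul(142, Y))
Add(Pow(Add(3, 51), 2), Function('B')(-200, 83)) = Add(Pow(Add(3, 51), 2), Mul(142, 83)) = Add(Pow(54, 2), 11786) = Add(2916, 11786) = 14702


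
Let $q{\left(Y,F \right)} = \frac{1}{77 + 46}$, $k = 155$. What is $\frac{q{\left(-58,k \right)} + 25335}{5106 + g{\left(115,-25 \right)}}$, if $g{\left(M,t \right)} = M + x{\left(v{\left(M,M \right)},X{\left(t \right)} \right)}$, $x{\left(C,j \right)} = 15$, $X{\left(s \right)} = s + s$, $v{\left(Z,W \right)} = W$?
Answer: $\frac{1558103}{322014} \approx 4.8386$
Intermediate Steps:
$X{\left(s \right)} = 2 s$
$g{\left(M,t \right)} = 15 + M$ ($g{\left(M,t \right)} = M + 15 = 15 + M$)
$q{\left(Y,F \right)} = \frac{1}{123}$
$\frac{q{\left(-58,k \right)} + 25335}{5106 + g{\left(115,-25 \right)}} = \frac{\frac{1}{123} + 25335}{5106 + \left(15 + 115\right)} = \frac{3116206}{123 \left(5106 + 130\right)} = \frac{3116206}{123 \cdot 5236} = \frac{3116206}{123} \cdot \frac{1}{5236} = \frac{1558103}{322014}$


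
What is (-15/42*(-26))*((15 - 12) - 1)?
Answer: 130/7 ≈ 18.571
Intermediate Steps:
(-15/42*(-26))*((15 - 12) - 1) = (-15*1/42*(-26))*(3 - 1) = -5/14*(-26)*2 = (65/7)*2 = 130/7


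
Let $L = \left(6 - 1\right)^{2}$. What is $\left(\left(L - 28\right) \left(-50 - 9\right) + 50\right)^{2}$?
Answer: $51529$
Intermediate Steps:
$L = 25$ ($L = 5^{2} = 25$)
$\left(\left(L - 28\right) \left(-50 - 9\right) + 50\right)^{2} = \left(\left(25 - 28\right) \left(-50 - 9\right) + 50\right)^{2} = \left(\left(-3\right) \left(-59\right) + 50\right)^{2} = \left(177 + 50\right)^{2} = 227^{2} = 51529$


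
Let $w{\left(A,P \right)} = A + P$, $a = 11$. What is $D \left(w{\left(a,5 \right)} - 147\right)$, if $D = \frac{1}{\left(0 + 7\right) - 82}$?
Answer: $\frac{131}{75} \approx 1.7467$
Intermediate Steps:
$D = - \frac{1}{75}$ ($D = \frac{1}{7 - 82} = \frac{1}{-75} = - \frac{1}{75} \approx -0.013333$)
$D \left(w{\left(a,5 \right)} - 147\right) = - \frac{\left(11 + 5\right) - 147}{75} = - \frac{16 - 147}{75} = \left(- \frac{1}{75}\right) \left(-131\right) = \frac{131}{75}$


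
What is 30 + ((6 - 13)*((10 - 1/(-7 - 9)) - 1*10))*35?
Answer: 235/16 ≈ 14.688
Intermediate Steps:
30 + ((6 - 13)*((10 - 1/(-7 - 9)) - 1*10))*35 = 30 - 7*((10 - 1/(-16)) - 10)*35 = 30 - 7*((10 - 1*(-1/16)) - 10)*35 = 30 - 7*((10 + 1/16) - 10)*35 = 30 - 7*(161/16 - 10)*35 = 30 - 7*1/16*35 = 30 - 7/16*35 = 30 - 245/16 = 235/16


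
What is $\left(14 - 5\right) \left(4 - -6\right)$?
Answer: $90$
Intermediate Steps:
$\left(14 - 5\right) \left(4 - -6\right) = 9 \left(4 + 6\right) = 9 \cdot 10 = 90$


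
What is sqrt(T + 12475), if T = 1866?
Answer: sqrt(14341) ≈ 119.75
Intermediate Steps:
sqrt(T + 12475) = sqrt(1866 + 12475) = sqrt(14341)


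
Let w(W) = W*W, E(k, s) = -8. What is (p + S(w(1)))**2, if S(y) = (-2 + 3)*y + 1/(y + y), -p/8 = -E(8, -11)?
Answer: 15625/4 ≈ 3906.3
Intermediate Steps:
w(W) = W**2
p = -64 (p = -(-8)*(-8) = -8*8 = -64)
S(y) = y + 1/(2*y) (S(y) = 1*y + 1/(2*y) = y + 1/(2*y))
(p + S(w(1)))**2 = (-64 + (1**2 + 1/(2*(1**2))))**2 = (-64 + (1 + (1/2)/1))**2 = (-64 + (1 + (1/2)*1))**2 = (-64 + (1 + 1/2))**2 = (-64 + 3/2)**2 = (-125/2)**2 = 15625/4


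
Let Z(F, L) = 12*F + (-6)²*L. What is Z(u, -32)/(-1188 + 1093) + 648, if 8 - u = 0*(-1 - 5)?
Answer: 62616/95 ≈ 659.12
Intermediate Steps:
u = 8 (u = 8 - 0*(-1 - 5) = 8 - 0*(-6) = 8 - 1*0 = 8 + 0 = 8)
Z(F, L) = 12*F + 36*L
Z(u, -32)/(-1188 + 1093) + 648 = (12*8 + 36*(-32))/(-1188 + 1093) + 648 = (96 - 1152)/(-95) + 648 = -1/95*(-1056) + 648 = 1056/95 + 648 = 62616/95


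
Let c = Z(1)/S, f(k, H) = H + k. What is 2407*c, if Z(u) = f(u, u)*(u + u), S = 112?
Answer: 2407/28 ≈ 85.964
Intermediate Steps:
Z(u) = 4*u**2 (Z(u) = (u + u)*(u + u) = (2*u)*(2*u) = 4*u**2)
c = 1/28 (c = (4*1**2)/112 = (4*1)*(1/112) = 4*(1/112) = 1/28 ≈ 0.035714)
2407*c = 2407*(1/28) = 2407/28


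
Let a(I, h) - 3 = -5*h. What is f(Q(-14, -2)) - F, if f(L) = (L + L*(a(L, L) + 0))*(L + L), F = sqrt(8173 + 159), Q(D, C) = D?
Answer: 29008 - 2*sqrt(2083) ≈ 28917.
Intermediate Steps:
a(I, h) = 3 - 5*h
F = 2*sqrt(2083) (F = sqrt(8332) = 2*sqrt(2083) ≈ 91.280)
f(L) = 2*L*(L + L*(3 - 5*L)) (f(L) = (L + L*((3 - 5*L) + 0))*(L + L) = (L + L*(3 - 5*L))*(2*L) = 2*L*(L + L*(3 - 5*L)))
f(Q(-14, -2)) - F = (-14)**2*(8 - 10*(-14)) - 2*sqrt(2083) = 196*(8 + 140) - 2*sqrt(2083) = 196*148 - 2*sqrt(2083) = 29008 - 2*sqrt(2083)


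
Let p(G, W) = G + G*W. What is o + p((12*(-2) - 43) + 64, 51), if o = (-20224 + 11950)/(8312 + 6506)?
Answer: -1159941/7409 ≈ -156.56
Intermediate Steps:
o = -4137/7409 (o = -8274/14818 = -8274*1/14818 = -4137/7409 ≈ -0.55838)
o + p((12*(-2) - 43) + 64, 51) = -4137/7409 + ((12*(-2) - 43) + 64)*(1 + 51) = -4137/7409 + ((-24 - 43) + 64)*52 = -4137/7409 + (-67 + 64)*52 = -4137/7409 - 3*52 = -4137/7409 - 156 = -1159941/7409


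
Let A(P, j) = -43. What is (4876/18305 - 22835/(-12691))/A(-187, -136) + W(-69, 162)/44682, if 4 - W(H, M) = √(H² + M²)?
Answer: -1528704423143/31881489357795 - √3445/14894 ≈ -0.051890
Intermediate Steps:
W(H, M) = 4 - √(H² + M²)
(4876/18305 - 22835/(-12691))/A(-187, -136) + W(-69, 162)/44682 = (4876/18305 - 22835/(-12691))/(-43) + (4 - √((-69)² + 162²))/44682 = (4876*(1/18305) - 22835*(-1/12691))*(-1/43) + (4 - √(4761 + 26244))*(1/44682) = (4876/18305 + 22835/12691)*(-1/43) + (4 - √31005)*(1/44682) = (68553713/33186965)*(-1/43) + (4 - 3*√3445)*(1/44682) = -68553713/1427039495 + (4 - 3*√3445)*(1/44682) = -68553713/1427039495 + (2/22341 - √3445/14894) = -1528704423143/31881489357795 - √3445/14894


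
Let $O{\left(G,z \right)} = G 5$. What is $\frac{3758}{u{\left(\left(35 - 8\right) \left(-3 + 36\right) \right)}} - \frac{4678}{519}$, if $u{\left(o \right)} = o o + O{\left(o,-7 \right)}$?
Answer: $- \frac{622110901}{69056064} \approx -9.0088$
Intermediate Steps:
$O{\left(G,z \right)} = 5 G$
$u{\left(o \right)} = o^{2} + 5 o$ ($u{\left(o \right)} = o o + 5 o = o^{2} + 5 o$)
$\frac{3758}{u{\left(\left(35 - 8\right) \left(-3 + 36\right) \right)}} - \frac{4678}{519} = \frac{3758}{\left(35 - 8\right) \left(-3 + 36\right) \left(5 + \left(35 - 8\right) \left(-3 + 36\right)\right)} - \frac{4678}{519} = \frac{3758}{27 \cdot 33 \left(5 + 27 \cdot 33\right)} - \frac{4678}{519} = \frac{3758}{891 \left(5 + 891\right)} - \frac{4678}{519} = \frac{3758}{891 \cdot 896} - \frac{4678}{519} = \frac{3758}{798336} - \frac{4678}{519} = 3758 \cdot \frac{1}{798336} - \frac{4678}{519} = \frac{1879}{399168} - \frac{4678}{519} = - \frac{622110901}{69056064}$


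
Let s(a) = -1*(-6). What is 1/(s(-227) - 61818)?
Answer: -1/61812 ≈ -1.6178e-5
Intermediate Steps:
s(a) = 6
1/(s(-227) - 61818) = 1/(6 - 61818) = 1/(-61812) = -1/61812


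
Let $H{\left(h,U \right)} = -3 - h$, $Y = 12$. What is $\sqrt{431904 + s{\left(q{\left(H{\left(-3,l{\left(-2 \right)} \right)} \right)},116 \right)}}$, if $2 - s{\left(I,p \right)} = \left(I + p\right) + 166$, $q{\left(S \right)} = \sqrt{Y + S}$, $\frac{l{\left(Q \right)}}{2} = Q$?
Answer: $\sqrt{431624 - 2 \sqrt{3}} \approx 656.98$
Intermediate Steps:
$l{\left(Q \right)} = 2 Q$
$q{\left(S \right)} = \sqrt{12 + S}$
$s{\left(I,p \right)} = -164 - I - p$ ($s{\left(I,p \right)} = 2 - \left(\left(I + p\right) + 166\right) = 2 - \left(166 + I + p\right) = -164 - I - p$)
$\sqrt{431904 + s{\left(q{\left(H{\left(-3,l{\left(-2 \right)} \right)} \right)},116 \right)}} = \sqrt{431904 - \left(280 + \sqrt{12 - 0}\right)} = \sqrt{431904 - \left(280 + \sqrt{12 + \left(-3 + 3\right)}\right)} = \sqrt{431904 - \left(280 + \sqrt{12 + 0}\right)} = \sqrt{431904 - \left(280 + \sqrt{12}\right)} = \sqrt{431904 - \left(280 + 2 \sqrt{3}\right)} = \sqrt{431624 - 2 \sqrt{3}}$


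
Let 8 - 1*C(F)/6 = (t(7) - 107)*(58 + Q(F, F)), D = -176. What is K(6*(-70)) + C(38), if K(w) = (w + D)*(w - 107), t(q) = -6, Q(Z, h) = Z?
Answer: 379228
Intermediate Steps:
K(w) = (-176 + w)*(-107 + w) (K(w) = (w - 176)*(w - 107) = (-176 + w)*(-107 + w))
C(F) = 39372 + 678*F (C(F) = 48 - 6*(-6 - 107)*(58 + F) = 48 - (-678)*(58 + F) = 48 - 6*(-6554 - 113*F) = 48 + (39324 + 678*F) = 39372 + 678*F)
K(6*(-70)) + C(38) = (18832 + (6*(-70))² - 1698*(-70)) + (39372 + 678*38) = (18832 + (-420)² - 283*(-420)) + (39372 + 25764) = (18832 + 176400 + 118860) + 65136 = 314092 + 65136 = 379228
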